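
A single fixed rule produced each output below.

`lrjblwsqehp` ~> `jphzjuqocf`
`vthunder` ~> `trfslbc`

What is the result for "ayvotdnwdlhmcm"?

The rule is to shift every letter 2 places backward in the alphabet (wrapping around), then delete the last character.
Starting from "ayvotdnwdlhmcm": after the first operation, "ywtmrblubjfkak"; after the second, "ywtmrblubjfka".
(Check on "lrjblwsqehp": → "jphzjuqocfn" → "jphzjuqocf" ✓)

ywtmrblubjfka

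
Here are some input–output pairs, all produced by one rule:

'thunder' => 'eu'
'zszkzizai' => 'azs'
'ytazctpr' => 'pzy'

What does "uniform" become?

ri

In each case the input is transformed by: reverse the string, then keep one character in every 3, starting at position 2 (positions 2nd, 5th, 8th, ...).
Applying that to "uniform" gives "ri".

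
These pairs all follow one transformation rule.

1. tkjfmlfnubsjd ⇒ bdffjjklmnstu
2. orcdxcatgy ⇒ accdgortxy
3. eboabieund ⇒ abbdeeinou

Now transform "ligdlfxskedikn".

The rule is to sort the characters into alphabetical order.
"ligdlfxskedikn" → "ddefgiikkllnsx".

ddefgiikkllnsx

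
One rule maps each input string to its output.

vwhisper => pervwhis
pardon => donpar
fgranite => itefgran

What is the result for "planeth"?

In each case the input is transformed by: move the last 3 characters to the front (rotate right by 3).
So "planeth" becomes "ethplan".

ethplan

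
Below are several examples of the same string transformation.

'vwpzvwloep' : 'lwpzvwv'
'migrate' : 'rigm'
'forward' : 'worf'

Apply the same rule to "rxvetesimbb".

ixvetesr

Each output is the input with this applied: delete the last 3 characters, then swap the first and last characters.
"rxvetesimbb" → "ixvetesr".
(Check on "forward": → "forw" → "worf" ✓)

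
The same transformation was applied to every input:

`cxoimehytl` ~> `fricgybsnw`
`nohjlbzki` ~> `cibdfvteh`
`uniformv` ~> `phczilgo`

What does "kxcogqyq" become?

Looking at the pairs, the operation is to shift every letter 6 places backward in the alphabet (wrapping around), then swap the first and last characters.
Starting from "kxcogqyq": after the first operation, "erwiaksk"; after the second, "krwiakse".

krwiakse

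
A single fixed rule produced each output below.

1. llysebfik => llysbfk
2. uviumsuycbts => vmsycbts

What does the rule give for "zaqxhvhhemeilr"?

zqxhvhhmlr

Looking at the pairs, the operation is to remove every vowel.
Doing the same to "zaqxhvhhemeilr": "zqxhvhhmlr".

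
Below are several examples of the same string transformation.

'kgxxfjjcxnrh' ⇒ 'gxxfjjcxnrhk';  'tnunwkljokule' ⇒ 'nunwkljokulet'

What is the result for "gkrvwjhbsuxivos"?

Each output is the input with this applied: move the first character to the end.
On "gkrvwjhbsuxivos" that produces "krvwjhbsuxivosg".

krvwjhbsuxivosg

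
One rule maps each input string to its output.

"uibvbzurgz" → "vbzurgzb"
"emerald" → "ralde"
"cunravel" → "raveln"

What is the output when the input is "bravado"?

vadoa

Rule — delete the first 2 characters, then move the first character to the end.
Applying both steps to "bravado": "avado", then "vadoa".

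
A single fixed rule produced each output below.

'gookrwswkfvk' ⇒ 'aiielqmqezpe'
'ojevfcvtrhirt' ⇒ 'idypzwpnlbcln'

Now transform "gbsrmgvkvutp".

The rule is to shift every letter 6 places backward in the alphabet (wrapping around).
Applying that to "gbsrmgvkvutp" gives "avmlgapeponj".

avmlgapeponj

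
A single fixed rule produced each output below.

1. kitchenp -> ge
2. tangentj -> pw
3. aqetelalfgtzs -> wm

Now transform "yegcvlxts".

ua

Each output is the input with this applied: shift every letter 4 places backward in the alphabet (wrapping around), then keep only the first 2 characters.
On "yegcvlxts": the first step gives "uacyrhtpo", and the second then gives "ua".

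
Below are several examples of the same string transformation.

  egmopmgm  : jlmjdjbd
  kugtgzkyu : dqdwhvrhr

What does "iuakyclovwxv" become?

xhvzilstusfr

Rule — shift every letter 3 places backward in the alphabet (wrapping around), then move the first 2 characters to the end (rotate left by 2).
On "iuakyclovwxv": the first step gives "frxhvzilstus", and the second then gives "xhvzilstusfr".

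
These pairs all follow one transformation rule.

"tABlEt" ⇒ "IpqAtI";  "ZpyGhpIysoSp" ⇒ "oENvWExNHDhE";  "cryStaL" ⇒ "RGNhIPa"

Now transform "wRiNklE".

The transformation: flip the case of every letter, then shift every letter 11 places backward in the alphabet (wrapping around).
Starting from "wRiNklE": after the first operation, "WrInKLe"; after the second, "LgXcZAt".

LgXcZAt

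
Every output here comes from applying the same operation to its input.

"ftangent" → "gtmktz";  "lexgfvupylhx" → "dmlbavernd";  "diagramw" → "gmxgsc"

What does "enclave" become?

Looking at the pairs, the operation is to delete the first 2 characters, then shift every letter 6 places forward in the alphabet (wrapping around).
On "enclave": the first step gives "clave", and the second then gives "irgbk".

irgbk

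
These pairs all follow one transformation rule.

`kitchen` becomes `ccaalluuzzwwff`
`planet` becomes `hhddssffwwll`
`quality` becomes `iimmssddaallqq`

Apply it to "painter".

The transformation: double every character, then shift every letter 8 places backward in the alphabet (wrapping around).
Working it through for "painter": intermediate "ppaaiinntteerr", final "hhssaaffllwwjj".
(Check on "planet": → "ppllaanneett" → "hhddssffwwll" ✓)

hhssaaffllwwjj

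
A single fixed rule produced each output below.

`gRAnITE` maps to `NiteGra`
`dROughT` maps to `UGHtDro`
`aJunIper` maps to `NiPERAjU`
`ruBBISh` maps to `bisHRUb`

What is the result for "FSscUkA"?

The rule is to flip the case of every letter, then move the first 3 characters to the end (rotate left by 3).
Working it through for "FSscUkA": intermediate "fsSCuKa", final "CuKafsS".

CuKafsS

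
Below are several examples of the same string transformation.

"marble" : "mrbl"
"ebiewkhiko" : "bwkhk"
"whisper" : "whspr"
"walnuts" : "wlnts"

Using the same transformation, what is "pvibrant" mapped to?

The transformation: remove every vowel.
Applying that to "pvibrant" gives "pvbrnt".

pvbrnt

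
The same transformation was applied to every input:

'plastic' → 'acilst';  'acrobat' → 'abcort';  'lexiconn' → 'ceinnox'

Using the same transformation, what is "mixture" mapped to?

eirtux

Rule — delete the first character, then sort the characters into alphabetical order.
"mixture" → "ixture" → "eirtux".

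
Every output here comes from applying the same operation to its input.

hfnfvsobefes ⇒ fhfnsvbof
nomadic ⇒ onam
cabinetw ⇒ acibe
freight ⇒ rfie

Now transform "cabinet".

What's happening: swap each adjacent pair of characters (1↔2, 3↔4, ...), then delete the last 3 characters.
"cabinet" → "acibent" → "acib".

acib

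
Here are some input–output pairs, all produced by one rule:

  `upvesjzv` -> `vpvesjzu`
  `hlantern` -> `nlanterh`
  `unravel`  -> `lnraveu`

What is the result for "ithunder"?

rthundei

Rule — swap the first and last characters.
On "ithunder" that produces "rthundei".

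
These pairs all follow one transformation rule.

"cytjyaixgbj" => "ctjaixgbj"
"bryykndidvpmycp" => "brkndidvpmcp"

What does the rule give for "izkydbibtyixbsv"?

izkdbibtixbsv

Looking at the pairs, the operation is to remove every "y".
On "izkydbibtyixbsv" that produces "izkdbibtixbsv".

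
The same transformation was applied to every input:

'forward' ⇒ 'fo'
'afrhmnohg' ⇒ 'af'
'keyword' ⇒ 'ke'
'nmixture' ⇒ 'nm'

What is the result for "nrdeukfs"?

nr

What's happening: keep only the first 2 characters.
Applying that to "nrdeukfs" gives "nr".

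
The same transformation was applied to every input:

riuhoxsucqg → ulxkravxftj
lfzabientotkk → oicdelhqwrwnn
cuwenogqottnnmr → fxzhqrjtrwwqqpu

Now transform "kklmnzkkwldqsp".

nnopqcnnzogtvs

Rule — shift every letter 3 places forward in the alphabet (wrapping around).
For "kklmnzkkwldqsp" the result is "nnopqcnnzogtvs".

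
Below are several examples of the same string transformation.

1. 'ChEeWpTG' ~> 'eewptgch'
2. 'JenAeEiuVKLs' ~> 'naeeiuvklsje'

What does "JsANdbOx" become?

The transformation: move the first 2 characters to the end (rotate left by 2), then convert every letter to lowercase.
Applying both steps to "JsANdbOx": "ANdbOxJs", then "andboxjs".

andboxjs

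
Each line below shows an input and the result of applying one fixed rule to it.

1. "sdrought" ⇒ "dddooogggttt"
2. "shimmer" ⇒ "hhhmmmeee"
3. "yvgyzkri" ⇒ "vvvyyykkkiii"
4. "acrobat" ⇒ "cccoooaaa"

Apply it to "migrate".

iiirrrttt

What's happening: keep every other character starting from the second (positions 2nd, 4th, 6th, ...), then repeat every character 3 times.
On "migrate": the first step gives "irt", and the second then gives "iiirrrttt".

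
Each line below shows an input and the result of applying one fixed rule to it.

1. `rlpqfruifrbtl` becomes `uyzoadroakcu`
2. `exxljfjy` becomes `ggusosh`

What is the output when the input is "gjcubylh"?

What's happening: delete the first character, then shift every letter 9 places forward in the alphabet (wrapping around).
Applying both steps to "gjcubylh": "jcubylh", then "sldkhuq".

sldkhuq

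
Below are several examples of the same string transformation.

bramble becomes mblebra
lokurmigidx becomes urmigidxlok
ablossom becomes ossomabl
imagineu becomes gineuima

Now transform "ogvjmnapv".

Rule — move the first 3 characters to the end (rotate left by 3).
Applying that to "ogvjmnapv" gives "jmnapvogv".

jmnapvogv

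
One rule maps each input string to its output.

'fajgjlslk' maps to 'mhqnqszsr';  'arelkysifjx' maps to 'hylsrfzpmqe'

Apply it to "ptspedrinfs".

The pattern: shift every letter 7 places forward in the alphabet (wrapping around).
On "ptspedrinfs" that produces "wazwlkypumz".

wazwlkypumz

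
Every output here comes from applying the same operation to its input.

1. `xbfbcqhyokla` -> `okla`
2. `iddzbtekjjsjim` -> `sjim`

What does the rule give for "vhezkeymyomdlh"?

mdlh

Looking at the pairs, the operation is to keep only the last 4 characters.
Doing the same to "vhezkeymyomdlh": "mdlh".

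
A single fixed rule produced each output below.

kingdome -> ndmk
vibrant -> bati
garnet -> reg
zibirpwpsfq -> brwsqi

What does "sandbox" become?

What's happening: move the first 2 characters to the end (rotate left by 2), then keep every other character starting from the first (positions 1st, 3rd, 5th, ...).
"sandbox" → "ndboxsa" → "nbxa".

nbxa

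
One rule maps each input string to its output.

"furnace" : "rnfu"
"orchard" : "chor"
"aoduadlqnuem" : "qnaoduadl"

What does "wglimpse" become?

imwgl

What's happening: delete the last 3 characters, then move the last 2 characters to the front (rotate right by 2).
For "wglimpse", step one produces "wglim"; step two turns that into "imwgl".
(Check on "orchard": → "orch" → "chor" ✓)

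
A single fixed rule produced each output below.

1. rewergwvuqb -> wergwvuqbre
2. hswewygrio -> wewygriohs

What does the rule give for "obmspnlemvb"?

mspnlemvbob

The pattern: move the first 2 characters to the end (rotate left by 2).
Doing the same to "obmspnlemvb": "mspnlemvbob".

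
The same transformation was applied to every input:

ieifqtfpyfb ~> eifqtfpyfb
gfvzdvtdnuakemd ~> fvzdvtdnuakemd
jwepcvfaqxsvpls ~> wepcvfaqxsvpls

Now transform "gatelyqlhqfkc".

atelyqlhqfkc

Rule — delete the first character.
"gatelyqlhqfkc" → "atelyqlhqfkc".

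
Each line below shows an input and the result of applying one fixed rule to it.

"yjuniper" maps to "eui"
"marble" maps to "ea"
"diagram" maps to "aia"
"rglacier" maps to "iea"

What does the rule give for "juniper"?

eui

Looking at the pairs, the operation is to move the last 3 characters to the front (rotate right by 3), then keep only the vowels.
"juniper" → "perjuni" → "eui".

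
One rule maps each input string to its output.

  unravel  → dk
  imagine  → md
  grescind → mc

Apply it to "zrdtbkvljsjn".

In each case the input is transformed by: shift every letter 1 place backward in the alphabet (wrapping around), then keep only the last 2 characters.
For "zrdtbkvljsjn", step one produces "yqcsajukirim"; step two turns that into "im".

im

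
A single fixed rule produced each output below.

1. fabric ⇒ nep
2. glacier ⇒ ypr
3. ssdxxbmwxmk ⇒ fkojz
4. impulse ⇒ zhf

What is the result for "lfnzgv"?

smi

Looking at the pairs, the operation is to shift every letter 13 places forward in the alphabet (wrapping around) — i.e. ROT13, then keep every other character starting from the second (positions 2nd, 4th, 6th, ...).
On "lfnzgv": the first step gives "ysamti", and the second then gives "smi".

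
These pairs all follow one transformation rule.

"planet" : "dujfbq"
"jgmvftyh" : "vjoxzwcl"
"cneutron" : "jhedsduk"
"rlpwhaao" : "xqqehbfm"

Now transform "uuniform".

vehckkdy

Looking at the pairs, the operation is to shift every letter 10 places backward in the alphabet (wrapping around), then swap the front and back halves of the string.
For "uuniform", step one produces "kkdyvehc"; step two turns that into "vehckkdy".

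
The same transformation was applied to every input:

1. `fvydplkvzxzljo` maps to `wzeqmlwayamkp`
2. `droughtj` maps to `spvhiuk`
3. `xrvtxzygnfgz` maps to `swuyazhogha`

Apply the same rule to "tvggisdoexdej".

whhjtepfyefk

The pattern: shift every letter 1 place forward in the alphabet (wrapping around), then delete the first character.
On "tvggisdoexdej": the first step gives "uwhhjtepfyefk", and the second then gives "whhjtepfyefk".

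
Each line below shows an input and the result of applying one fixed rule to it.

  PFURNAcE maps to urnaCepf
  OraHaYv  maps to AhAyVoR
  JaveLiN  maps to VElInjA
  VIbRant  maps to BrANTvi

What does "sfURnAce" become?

urNaCESF

Looking at the pairs, the operation is to flip the case of every letter, then move the first 2 characters to the end (rotate left by 2).
Applying both steps to "sfURnAce": "SFurNaCE", then "urNaCESF".
(Check on "JaveLiN": → "jAVElIn" → "VElInjA" ✓)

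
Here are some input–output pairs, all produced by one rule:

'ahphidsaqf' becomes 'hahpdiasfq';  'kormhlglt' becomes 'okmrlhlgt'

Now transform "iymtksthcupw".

yitmskhtucwp

Rule — swap each adjacent pair of characters (1↔2, 3↔4, ...).
Doing the same to "iymtksthcupw": "yitmskhtucwp".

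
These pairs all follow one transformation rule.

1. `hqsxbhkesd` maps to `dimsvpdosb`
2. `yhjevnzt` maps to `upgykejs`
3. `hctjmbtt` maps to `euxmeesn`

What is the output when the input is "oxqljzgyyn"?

bwukrjjyzi

What's happening: shift every letter 11 places forward in the alphabet (wrapping around), then move the first 2 characters to the end (rotate left by 2).
"oxqljzgyyn" → "zibwukrjjy" → "bwukrjjyzi".
(Check on "hqsxbhkesd": → "sbdimsvpdo" → "dimsvpdosb" ✓)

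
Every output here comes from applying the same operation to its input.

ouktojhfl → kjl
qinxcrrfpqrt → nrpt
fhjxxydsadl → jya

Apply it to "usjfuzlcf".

The pattern: keep one character in every 3, starting at position 3 (positions 3rd, 6th, 9th, ...).
Doing the same to "usjfuzlcf": "jzf".

jzf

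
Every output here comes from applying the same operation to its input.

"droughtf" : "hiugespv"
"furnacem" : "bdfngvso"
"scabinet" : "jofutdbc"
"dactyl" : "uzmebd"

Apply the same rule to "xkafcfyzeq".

The rule is to shift every letter 1 place forward in the alphabet (wrapping around), then swap the front and back halves of the string.
So "xkafcfyzeq" becomes "gzafrylbgd".

gzafrylbgd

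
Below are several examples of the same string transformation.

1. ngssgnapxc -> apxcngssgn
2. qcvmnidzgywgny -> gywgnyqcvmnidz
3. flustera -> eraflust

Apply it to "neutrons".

onsneutr

The pattern: swap the front and back halves of the string, then move the first character to the end.
Starting from "neutrons": after the first operation, "ronsneut"; after the second, "onsneutr".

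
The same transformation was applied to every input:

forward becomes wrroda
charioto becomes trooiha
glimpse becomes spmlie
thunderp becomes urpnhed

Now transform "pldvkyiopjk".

In each case the input is transformed by: delete the first character, then sort the characters into reverse alphabetical order.
"pldvkyiopjk" → "ldvkyiopjk" → "yvpolkkjid".
(Check on "glimpse": → "limpse" → "spmlie" ✓)

yvpolkkjid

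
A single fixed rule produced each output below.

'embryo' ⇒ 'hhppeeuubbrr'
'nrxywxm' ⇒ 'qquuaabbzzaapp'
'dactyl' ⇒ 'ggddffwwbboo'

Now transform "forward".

What's happening: shift every letter 3 places forward in the alphabet (wrapping around), then double every character.
So "forward" becomes "iirruuzzdduugg".

iirruuzzdduugg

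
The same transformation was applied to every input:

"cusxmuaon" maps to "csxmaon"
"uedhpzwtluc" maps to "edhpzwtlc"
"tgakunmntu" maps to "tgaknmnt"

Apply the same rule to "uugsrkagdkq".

gsrkagdkq

What's happening: remove every "u".
"uugsrkagdkq" → "gsrkagdkq".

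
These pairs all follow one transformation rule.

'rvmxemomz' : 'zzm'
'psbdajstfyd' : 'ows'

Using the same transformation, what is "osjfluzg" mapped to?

wh

Looking at the pairs, the operation is to keep one character in every 3, starting at position 3 (positions 3rd, 6th, 9th, ...), then shift every letter 13 places forward in the alphabet (wrapping around) — i.e. ROT13.
Applying that to "osjfluzg" gives "wh".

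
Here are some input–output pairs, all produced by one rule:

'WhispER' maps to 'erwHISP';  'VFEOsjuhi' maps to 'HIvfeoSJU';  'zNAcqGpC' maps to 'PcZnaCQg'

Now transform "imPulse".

Each output is the input with this applied: flip the case of every letter, then move the last 2 characters to the front (rotate right by 2).
"imPulse" → "IMpULSE" → "SEIMpUL".

SEIMpUL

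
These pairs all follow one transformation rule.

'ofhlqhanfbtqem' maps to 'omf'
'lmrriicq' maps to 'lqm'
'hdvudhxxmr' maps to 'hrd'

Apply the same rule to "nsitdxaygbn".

nns

The rule is to take characters alternately from the front and the back (1st, last, 2nd, 2nd-last, ...), then keep only the first 3 characters.
Starting from "nsitdxaygbn": after the first operation, "nnsbigtydax"; after the second, "nns".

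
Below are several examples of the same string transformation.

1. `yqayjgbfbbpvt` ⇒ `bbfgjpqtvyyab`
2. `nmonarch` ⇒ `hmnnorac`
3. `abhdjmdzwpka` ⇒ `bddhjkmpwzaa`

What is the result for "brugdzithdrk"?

Rule — sort the characters into alphabetical order, then move the first 2 characters to the end (rotate left by 2).
For "brugdzithdrk", step one produces "bddghikrrtuz"; step two turns that into "dghikrrtuzbd".

dghikrrtuzbd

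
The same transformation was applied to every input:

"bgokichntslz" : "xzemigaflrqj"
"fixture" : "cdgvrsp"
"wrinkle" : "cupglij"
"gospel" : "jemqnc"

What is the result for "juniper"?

The transformation: move the last character to the front, then shift every letter 2 places backward in the alphabet (wrapping around).
So "juniper" becomes "phslgnc".

phslgnc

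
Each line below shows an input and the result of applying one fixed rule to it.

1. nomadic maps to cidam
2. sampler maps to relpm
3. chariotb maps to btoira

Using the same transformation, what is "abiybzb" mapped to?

bzbyi

The transformation: delete the first 2 characters, then reverse the string.
Working it through for "abiybzb": intermediate "iybzb", final "bzbyi".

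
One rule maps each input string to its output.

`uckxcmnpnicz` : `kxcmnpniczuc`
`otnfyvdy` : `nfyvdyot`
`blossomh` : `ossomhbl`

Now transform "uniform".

Looking at the pairs, the operation is to move the first 2 characters to the end (rotate left by 2).
On "uniform" that produces "iformun".

iformun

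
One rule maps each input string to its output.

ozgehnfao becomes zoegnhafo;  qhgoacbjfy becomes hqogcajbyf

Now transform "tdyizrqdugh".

dtiyrzdqguh

The rule is to swap each adjacent pair of characters (1↔2, 3↔4, ...).
Doing the same to "tdyizrqdugh": "dtiyrzdqguh".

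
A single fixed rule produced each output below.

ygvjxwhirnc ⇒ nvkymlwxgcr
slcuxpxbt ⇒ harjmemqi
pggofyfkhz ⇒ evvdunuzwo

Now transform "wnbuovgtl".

The rule is to shift every letter 11 places backward in the alphabet (wrapping around).
On "wnbuovgtl" that produces "lcqjdkvia".

lcqjdkvia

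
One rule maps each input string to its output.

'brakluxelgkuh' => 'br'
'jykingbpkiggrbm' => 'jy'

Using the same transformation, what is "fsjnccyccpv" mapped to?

fs

The pattern: keep only the first 2 characters.
"fsjnccyccpv" → "fs".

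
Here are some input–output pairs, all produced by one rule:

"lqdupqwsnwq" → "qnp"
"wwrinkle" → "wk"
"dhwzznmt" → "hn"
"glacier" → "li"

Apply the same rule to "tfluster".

ft

Each output is the input with this applied: take characters alternately from the front and the back (1st, last, 2nd, 2nd-last, ...), then keep one character in every 3, starting at position 3 (positions 3rd, 6th, 9th, ...).
For "tfluster", step one produces "trfeltus"; step two turns that into "ft".
(Check on "glacier": → "grleaic" → "li" ✓)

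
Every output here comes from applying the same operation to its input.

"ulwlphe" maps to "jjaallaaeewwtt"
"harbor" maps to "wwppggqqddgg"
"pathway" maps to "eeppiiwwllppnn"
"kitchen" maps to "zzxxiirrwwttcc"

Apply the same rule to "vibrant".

kkxxqqggppccii

Each output is the input with this applied: shift every letter 11 places backward in the alphabet (wrapping around), then double every character.
On "vibrant" that produces "kkxxqqggppccii".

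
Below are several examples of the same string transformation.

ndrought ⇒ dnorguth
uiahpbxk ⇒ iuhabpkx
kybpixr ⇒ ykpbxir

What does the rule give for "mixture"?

Each output is the input with this applied: swap each adjacent pair of characters (1↔2, 3↔4, ...).
Applying that to "mixture" gives "imtxrue".

imtxrue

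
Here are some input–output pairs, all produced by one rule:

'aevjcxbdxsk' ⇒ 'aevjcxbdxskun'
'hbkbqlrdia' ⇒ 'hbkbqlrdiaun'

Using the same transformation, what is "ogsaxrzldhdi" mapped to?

ogsaxrzldhdiun

What's happening: append "un".
On "ogsaxrzldhdi" that produces "ogsaxrzldhdiun".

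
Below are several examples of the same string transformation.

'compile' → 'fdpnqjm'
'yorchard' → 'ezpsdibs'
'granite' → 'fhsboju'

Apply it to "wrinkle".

Looking at the pairs, the operation is to move the last character to the front, then shift every letter 1 place forward in the alphabet (wrapping around).
For "wrinkle", step one produces "ewrinkl"; step two turns that into "fxsjolm".

fxsjolm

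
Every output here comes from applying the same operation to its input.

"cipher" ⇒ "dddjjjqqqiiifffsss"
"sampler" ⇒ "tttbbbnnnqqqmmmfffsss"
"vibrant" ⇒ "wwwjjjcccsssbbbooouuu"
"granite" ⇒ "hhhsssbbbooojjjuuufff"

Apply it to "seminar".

tttfffnnnjjjooobbbsss

The pattern: shift every letter 1 place forward in the alphabet (wrapping around), then repeat every character 3 times.
Starting from "seminar": after the first operation, "tfnjobs"; after the second, "tttfffnnnjjjooobbbsss".
(Check on "granite": → "hsbojuf" → "hhhsssbbbooojjjuuufff" ✓)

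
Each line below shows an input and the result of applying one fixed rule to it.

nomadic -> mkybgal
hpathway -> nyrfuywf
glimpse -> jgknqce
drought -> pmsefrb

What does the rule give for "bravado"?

Looking at the pairs, the operation is to move the first character to the end, then shift every letter 2 places backward in the alphabet (wrapping around).
Applying that to "bravado" gives "pytybmz".

pytybmz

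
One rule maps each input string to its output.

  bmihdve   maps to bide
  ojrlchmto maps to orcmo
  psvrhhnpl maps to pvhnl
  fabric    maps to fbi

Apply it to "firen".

frn

The rule is to keep every other character starting from the first (positions 1st, 3rd, 5th, ...).
Applying that to "firen" gives "frn".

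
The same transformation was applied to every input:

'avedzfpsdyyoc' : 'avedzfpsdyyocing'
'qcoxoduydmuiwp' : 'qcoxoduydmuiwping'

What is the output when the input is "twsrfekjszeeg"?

The transformation: append "ing".
Doing the same to "twsrfekjszeeg": "twsrfekjszeeging".

twsrfekjszeeging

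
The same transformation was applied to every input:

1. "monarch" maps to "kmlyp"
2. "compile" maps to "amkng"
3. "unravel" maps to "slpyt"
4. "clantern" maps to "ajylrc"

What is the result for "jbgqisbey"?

Each output is the input with this applied: shift every letter 2 places backward in the alphabet (wrapping around), then delete the last 2 characters.
Applying both steps to "jbgqisbey": "hzeogqzcw", then "hzeogqz".
(Check on "monarch": → "kmlypaf" → "kmlyp" ✓)

hzeogqz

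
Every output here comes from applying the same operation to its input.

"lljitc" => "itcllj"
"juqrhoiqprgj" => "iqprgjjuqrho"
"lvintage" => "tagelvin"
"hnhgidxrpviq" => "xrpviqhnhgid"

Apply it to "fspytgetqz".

getqzfspyt

Each output is the input with this applied: swap the front and back halves of the string.
"fspytgetqz" → "getqzfspyt".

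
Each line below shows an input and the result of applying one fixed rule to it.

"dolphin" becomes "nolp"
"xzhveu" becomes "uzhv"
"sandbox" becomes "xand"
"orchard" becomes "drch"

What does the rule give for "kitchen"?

The rule is to swap the first and last characters, then keep only the first 4 characters.
On "kitchen": the first step gives "nitchek", and the second then gives "nitc".

nitc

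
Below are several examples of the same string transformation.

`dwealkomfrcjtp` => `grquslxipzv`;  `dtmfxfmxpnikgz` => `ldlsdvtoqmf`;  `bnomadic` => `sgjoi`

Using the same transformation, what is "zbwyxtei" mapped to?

What's happening: shift every letter 6 places forward in the alphabet (wrapping around), then delete the first 3 characters.
For "zbwyxtei" the result is "edzko".

edzko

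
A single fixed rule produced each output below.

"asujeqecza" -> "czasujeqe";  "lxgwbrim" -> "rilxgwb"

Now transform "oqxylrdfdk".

fdoqxylrd

Rule — delete the last character, then move the last 2 characters to the front (rotate right by 2).
For "oqxylrdfdk", step one produces "oqxylrdfd"; step two turns that into "fdoqxylrd".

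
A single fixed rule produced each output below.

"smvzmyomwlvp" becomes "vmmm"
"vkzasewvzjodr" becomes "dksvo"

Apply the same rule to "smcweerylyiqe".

qmeyi

Each output is the input with this applied: move the last 2 characters to the front (rotate right by 2), then keep one character in every 3, starting at position 1 (positions 1st, 4th, 7th, ...).
Starting from "smcweerylyiqe": after the first operation, "qesmcweerylyi"; after the second, "qmeyi".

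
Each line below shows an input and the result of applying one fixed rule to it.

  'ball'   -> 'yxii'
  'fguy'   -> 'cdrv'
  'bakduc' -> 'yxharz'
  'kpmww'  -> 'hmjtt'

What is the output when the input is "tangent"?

Rule — shift every letter 3 places backward in the alphabet (wrapping around).
Applying that to "tangent" gives "qxkdbkq".

qxkdbkq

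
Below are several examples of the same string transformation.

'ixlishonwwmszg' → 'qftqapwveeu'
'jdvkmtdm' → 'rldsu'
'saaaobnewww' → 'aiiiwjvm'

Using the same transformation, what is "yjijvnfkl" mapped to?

grqrdv

The pattern: delete the last 3 characters, then shift every letter 8 places forward in the alphabet (wrapping around).
Working it through for "yjijvnfkl": intermediate "yjijvn", final "grqrdv".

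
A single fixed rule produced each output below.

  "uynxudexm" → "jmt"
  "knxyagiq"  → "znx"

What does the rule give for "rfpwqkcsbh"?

Rule — shift every letter 11 places backward in the alphabet (wrapping around), then keep one character in every 3, starting at position 1 (positions 1st, 4th, 7th, ...).
Doing the same to "rfpwqkcsbh": "glrw".

glrw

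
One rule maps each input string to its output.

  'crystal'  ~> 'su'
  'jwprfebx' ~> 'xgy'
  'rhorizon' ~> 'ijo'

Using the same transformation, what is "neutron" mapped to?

Looking at the pairs, the operation is to keep one character in every 3, starting at position 2 (positions 2nd, 5th, 8th, ...), then shift every letter 1 place forward in the alphabet (wrapping around).
On "neutron": the first step gives "er", and the second then gives "fs".

fs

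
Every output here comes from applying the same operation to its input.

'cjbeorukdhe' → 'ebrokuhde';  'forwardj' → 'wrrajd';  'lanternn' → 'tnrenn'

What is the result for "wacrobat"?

The rule is to delete the first 2 characters, then swap each adjacent pair of characters (1↔2, 3↔4, ...).
Starting from "wacrobat": after the first operation, "crobat"; after the second, "rcbota".

rcbota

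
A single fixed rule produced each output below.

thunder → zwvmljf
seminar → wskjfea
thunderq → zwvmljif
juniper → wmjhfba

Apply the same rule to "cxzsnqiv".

Each output is the input with this applied: shift every letter 8 places backward in the alphabet (wrapping around), then sort the characters into reverse alphabetical order.
Starting from "cxzsnqiv": after the first operation, "uprkfian"; after the second, "urpnkifa".

urpnkifa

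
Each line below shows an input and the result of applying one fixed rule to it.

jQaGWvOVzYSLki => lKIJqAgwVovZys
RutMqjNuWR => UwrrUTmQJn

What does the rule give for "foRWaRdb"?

Looking at the pairs, the operation is to move the last 3 characters to the front (rotate right by 3), then flip the case of every letter.
On "foRWaRdb": the first step gives "RdbfoRWa", and the second then gives "rDBFOrwA".

rDBFOrwA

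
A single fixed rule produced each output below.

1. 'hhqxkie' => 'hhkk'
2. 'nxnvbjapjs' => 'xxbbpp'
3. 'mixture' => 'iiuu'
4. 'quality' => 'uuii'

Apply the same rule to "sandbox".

aabb

The pattern: keep one character in every 3, starting at position 2 (positions 2nd, 5th, 8th, ...), then double every character.
Applying that to "sandbox" gives "aabb".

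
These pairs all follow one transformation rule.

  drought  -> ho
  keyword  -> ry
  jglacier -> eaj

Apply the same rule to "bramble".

The transformation: reverse the string, then keep one character in every 3, starting at position 2 (positions 2nd, 5th, 8th, ...).
Working it through for "bramble": intermediate "elbmarb", final "la".
(Check on "drought": → "thguord" → "ho" ✓)

la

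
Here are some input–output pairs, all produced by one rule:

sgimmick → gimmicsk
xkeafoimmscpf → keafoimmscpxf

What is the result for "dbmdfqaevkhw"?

What's happening: swap the first and last characters, then move the first character to the end.
"dbmdfqaevkhw" → "wbmdfqaevkhd" → "bmdfqaevkhdw".

bmdfqaevkhdw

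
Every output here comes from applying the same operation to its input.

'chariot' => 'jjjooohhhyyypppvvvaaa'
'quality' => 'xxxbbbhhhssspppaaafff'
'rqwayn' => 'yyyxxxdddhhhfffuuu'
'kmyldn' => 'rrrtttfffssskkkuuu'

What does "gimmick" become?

Each output is the input with this applied: shift every letter 7 places forward in the alphabet (wrapping around), then repeat every character 3 times.
Starting from "gimmick": after the first operation, "npttpjr"; after the second, "nnnpppttttttpppjjjrrr".

nnnpppttttttpppjjjrrr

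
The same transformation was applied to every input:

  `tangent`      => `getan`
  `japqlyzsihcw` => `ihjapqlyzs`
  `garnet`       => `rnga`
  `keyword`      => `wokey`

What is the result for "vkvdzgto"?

The transformation: delete the last 2 characters, then move the last 2 characters to the front (rotate right by 2).
For "vkvdzgto", step one produces "vkvdzg"; step two turns that into "zgvkvd".

zgvkvd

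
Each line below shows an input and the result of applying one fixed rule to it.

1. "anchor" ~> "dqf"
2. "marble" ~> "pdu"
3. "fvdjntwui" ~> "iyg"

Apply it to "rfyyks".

The pattern: shift every letter 3 places forward in the alphabet (wrapping around), then keep only the first 3 characters.
Working it through for "rfyyks": intermediate "uibbnv", final "uib".
(Check on "anchor": → "dqfkru" → "dqf" ✓)

uib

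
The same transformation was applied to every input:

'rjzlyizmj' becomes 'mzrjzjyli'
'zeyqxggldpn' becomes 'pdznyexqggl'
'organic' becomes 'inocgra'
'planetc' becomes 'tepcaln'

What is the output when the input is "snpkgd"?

Each output is the input with this applied: move the last 3 characters to the front (rotate right by 3), then swap each adjacent pair of characters (1↔2, 3↔4, ...).
On "snpkgd" that produces "gksdpn".

gksdpn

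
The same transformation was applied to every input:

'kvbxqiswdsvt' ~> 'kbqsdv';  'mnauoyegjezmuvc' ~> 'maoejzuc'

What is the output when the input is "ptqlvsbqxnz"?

The rule is to keep every other character starting from the first (positions 1st, 3rd, 5th, ...).
For "ptqlvsbqxnz" the result is "pqvbxz".

pqvbxz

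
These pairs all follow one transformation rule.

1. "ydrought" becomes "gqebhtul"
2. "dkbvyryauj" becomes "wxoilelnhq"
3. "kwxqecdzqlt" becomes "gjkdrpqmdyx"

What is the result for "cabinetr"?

Looking at the pairs, the operation is to swap the first and last characters, then shift every letter 13 places forward in the alphabet (wrapping around) — i.e. ROT13.
Applying both steps to "cabinetr": "rabinetc", then "enovargp".

enovargp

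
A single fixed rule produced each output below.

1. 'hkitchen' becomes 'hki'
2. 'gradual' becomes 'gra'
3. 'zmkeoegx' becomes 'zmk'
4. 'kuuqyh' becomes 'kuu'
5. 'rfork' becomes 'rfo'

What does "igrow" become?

What's happening: keep only the first 3 characters.
Applying that to "igrow" gives "igr".

igr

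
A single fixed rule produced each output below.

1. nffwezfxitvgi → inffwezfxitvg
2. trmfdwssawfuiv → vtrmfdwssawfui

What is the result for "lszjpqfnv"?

vlszjpqfn

What's happening: move the last character to the front.
"lszjpqfnv" → "vlszjpqfn".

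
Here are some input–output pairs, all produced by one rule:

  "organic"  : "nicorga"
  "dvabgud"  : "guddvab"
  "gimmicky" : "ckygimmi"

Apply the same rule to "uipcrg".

What's happening: move the last 3 characters to the front (rotate right by 3).
Doing the same to "uipcrg": "crguip".

crguip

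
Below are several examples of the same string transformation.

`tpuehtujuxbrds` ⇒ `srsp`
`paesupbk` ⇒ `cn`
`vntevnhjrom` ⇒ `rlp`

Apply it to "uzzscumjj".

xsh

Rule — shift every letter 2 places backward in the alphabet (wrapping around), then keep one character in every 3, starting at position 3 (positions 3rd, 6th, 9th, ...).
On "uzzscumjj": the first step gives "sxxqaskhh", and the second then gives "xsh".
(Check on "vntevnhjrom": → "tlrctlfhpmk" → "rlp" ✓)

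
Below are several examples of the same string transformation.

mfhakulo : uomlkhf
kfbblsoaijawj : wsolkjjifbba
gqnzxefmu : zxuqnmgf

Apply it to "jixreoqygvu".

Each output is the input with this applied: sort the characters into reverse alphabetical order, then delete the last character.
Starting from "jixreoqygvu": after the first operation, "yxvurqojige"; after the second, "yxvurqojig".
(Check on "gqnzxefmu": → "zxuqnmgfe" → "zxuqnmgf" ✓)

yxvurqojig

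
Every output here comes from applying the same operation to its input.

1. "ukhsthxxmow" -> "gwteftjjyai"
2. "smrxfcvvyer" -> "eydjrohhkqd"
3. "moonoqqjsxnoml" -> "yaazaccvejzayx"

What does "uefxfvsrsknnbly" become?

What's happening: shift every letter 12 places forward in the alphabet (wrapping around).
For "uefxfvsrsknnbly" the result is "gqrjrhedewzznxk".

gqrjrhedewzznxk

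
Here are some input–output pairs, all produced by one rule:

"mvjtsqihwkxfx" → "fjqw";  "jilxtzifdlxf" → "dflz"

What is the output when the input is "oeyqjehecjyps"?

What's happening: keep one character in every 3, starting at position 3 (positions 3rd, 6th, 9th, ...), then sort the characters into alphabetical order.
"oeyqjehecjyps" → "yecp" → "cepy".

cepy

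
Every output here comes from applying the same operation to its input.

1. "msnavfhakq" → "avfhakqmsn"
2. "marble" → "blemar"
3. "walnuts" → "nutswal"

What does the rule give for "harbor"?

borhar

Each output is the input with this applied: move the first 3 characters to the end (rotate left by 3).
Applying that to "harbor" gives "borhar".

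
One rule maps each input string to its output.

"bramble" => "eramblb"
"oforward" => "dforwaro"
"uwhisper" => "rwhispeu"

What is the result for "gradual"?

Looking at the pairs, the operation is to swap the first and last characters.
Doing the same to "gradual": "lraduag".

lraduag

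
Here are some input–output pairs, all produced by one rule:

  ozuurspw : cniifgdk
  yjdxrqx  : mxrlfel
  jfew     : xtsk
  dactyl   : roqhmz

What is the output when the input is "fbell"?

tpszz

The transformation: shift every letter 12 places backward in the alphabet (wrapping around).
So "fbell" becomes "tpszz".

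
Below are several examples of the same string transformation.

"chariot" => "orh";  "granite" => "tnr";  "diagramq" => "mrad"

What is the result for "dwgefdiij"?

idew

The pattern: reverse the string, then keep every other character starting from the second (positions 2nd, 4th, 6th, ...).
For "dwgefdiij", step one produces "jiidfegwd"; step two turns that into "idew".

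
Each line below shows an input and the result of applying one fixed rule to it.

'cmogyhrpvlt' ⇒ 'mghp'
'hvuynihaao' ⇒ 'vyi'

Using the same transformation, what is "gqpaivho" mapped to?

In each case the input is transformed by: delete the last 3 characters, then keep every other character starting from the second (positions 2nd, 4th, 6th, ...).
Applying both steps to "gqpaivho": "gqpai", then "qa".

qa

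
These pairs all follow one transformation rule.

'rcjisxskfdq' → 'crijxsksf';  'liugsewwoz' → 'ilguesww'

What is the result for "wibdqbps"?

iwdbbq

The transformation: delete the last 2 characters, then swap each adjacent pair of characters (1↔2, 3↔4, ...).
Applying both steps to "wibdqbps": "wibdqb", then "iwdbbq".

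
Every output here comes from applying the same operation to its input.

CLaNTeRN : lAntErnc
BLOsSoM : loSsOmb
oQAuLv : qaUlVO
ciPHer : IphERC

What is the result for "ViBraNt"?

IbRAnTv

The rule is to flip the case of every letter, then move the first character to the end.
Starting from "ViBraNt": after the first operation, "vIbRAnT"; after the second, "IbRAnTv".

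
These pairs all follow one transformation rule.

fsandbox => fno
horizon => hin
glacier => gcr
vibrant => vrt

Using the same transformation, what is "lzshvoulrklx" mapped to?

What's happening: keep one character in every 3, starting at position 1 (positions 1st, 4th, 7th, ...).
For "lzshvoulrklx" the result is "lhuk".

lhuk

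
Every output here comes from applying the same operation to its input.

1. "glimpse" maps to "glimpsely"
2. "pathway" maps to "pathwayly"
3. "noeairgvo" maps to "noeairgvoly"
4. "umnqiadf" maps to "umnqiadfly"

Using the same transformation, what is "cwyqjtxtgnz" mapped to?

cwyqjtxtgnzly

The transformation: append "ly".
"cwyqjtxtgnz" → "cwyqjtxtgnzly".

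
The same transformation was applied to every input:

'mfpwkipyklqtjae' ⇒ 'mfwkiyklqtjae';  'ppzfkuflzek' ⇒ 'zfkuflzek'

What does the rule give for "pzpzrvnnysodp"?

zzrvnnysod

The transformation: remove every "p".
On "pzpzrvnnysodp" that produces "zzrvnnysod".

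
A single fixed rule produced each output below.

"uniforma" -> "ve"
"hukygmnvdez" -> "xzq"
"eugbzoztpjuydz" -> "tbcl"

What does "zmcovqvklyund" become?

pdya

What's happening: keep one character in every 3, starting at position 3 (positions 3rd, 6th, 9th, ...), then shift every letter 13 places forward in the alphabet (wrapping around) — i.e. ROT13.
For "zmcovqvklyund" the result is "pdya".
(Check on "uniforma": → "ir" → "ve" ✓)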